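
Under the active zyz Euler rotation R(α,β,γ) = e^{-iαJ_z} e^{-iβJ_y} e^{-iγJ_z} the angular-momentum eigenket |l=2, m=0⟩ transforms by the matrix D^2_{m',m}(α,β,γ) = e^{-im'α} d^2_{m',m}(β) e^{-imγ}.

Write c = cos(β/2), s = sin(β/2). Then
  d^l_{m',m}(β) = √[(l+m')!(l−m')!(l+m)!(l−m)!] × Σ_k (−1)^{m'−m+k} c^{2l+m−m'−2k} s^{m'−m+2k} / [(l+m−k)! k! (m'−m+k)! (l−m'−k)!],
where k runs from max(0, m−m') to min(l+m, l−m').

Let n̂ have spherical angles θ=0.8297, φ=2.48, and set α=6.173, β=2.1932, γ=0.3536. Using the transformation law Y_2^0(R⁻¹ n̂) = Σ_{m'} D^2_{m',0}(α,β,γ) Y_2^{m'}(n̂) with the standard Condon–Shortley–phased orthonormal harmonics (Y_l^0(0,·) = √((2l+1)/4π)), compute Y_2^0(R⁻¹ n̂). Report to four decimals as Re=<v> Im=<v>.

Re=0.4581 Im=0.0000

Need the full column D^2_{m',0} for m'=−2..2 at α=6.173, β=2.1932, γ=0.3536.
cos(β/2)=0.456624, sin(β/2)=0.889660
d^2_{-2,0}: single k=2 term ⇒ +0.404241;  D = +0.394465-0.088364i
d^2_{-1,0}: k∈[1..2] ⇒ +0.207479 -0.787601 = -0.580122;  D = -0.576604+0.063792i
d^2_{0,0}: k∈[0..2] ⇒ +0.043474 -0.660123 +0.626464 = +0.009816;  D = +0.009816+0.000000i
d^2_{1,0}: k∈[0..1] ⇒ -0.207479 +0.787601 = +0.580122;  D = +0.576604+0.063792i
d^2_{2,0}: single k=0 term ⇒ +0.404241;  D = +0.394465+0.088364i
Y_2^{m'}(θ=0.8297,φ=2.48) and Σ D·Y over m':
  (+0.3945-0.0884i)·(+0.0515+0.2038i)  (-0.5766+0.0638i)·(-0.3036-0.2364i)  (+0.0098+0.0000i)·(+0.1158+0.0000i)  (+0.5766+0.0638i)·(+0.3036-0.2364i)  (+0.3945+0.0884i)·(+0.0515-0.2038i)
Y_2^0(R⁻¹ n̂) = +0.458056+0.000000i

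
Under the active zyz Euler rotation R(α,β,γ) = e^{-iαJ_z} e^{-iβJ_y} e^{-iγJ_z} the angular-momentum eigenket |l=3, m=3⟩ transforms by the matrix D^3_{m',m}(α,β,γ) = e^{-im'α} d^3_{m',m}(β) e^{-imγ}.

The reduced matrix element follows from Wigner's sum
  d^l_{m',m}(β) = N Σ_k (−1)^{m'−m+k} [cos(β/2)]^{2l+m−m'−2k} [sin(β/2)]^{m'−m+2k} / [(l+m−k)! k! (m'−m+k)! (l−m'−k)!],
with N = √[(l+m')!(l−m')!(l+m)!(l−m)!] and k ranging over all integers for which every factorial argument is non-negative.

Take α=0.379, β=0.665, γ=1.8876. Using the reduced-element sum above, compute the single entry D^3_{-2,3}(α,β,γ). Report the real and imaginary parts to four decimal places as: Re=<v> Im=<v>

D^3_{-2,3}(0.379,0.665,1.8876) = e^{-i·-2·0.379}·d^3_{-2,3}(0.665)·e^{-i·3·1.8876}. Compute d first:
Half-angle: c=0.945229, s=0.326407. N=√(1·120·720·1)=293.938769
The bounds max(0,m−m')=5 and min(l+m,l−m')=5 give 1 term
  k=5: (−1)^0·293.9388/(120)·0.9452^1·0.3264^5 = +0.008578
d^3_{-2,3}(0.665) = +0.008578
D = (+0.726212+0.687470i)·(+0.008578)·(+0.813655+0.581349i) = +0.001640+0.008420i

Re=0.0016 Im=0.0084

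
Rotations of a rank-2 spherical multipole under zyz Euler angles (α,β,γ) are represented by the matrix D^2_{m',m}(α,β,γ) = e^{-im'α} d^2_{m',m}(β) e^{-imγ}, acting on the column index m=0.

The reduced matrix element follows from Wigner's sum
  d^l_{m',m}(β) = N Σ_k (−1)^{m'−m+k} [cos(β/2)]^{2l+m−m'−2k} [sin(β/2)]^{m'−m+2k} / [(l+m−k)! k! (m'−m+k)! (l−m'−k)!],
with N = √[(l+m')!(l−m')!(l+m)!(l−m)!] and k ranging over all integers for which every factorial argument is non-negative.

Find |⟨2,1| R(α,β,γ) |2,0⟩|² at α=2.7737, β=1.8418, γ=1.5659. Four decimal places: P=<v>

P=0.0998

D^2_{1,0}(2.7737,1.8418,1.5659) = e^{-i·1·2.7737}·d^2_{1,0}(1.8418)·e^{-i·0·1.5659}. Compute d first:
Half-angle: c=0.605104, s=0.796147. N=√(6·1·2·2)=4.898979
k∈{0,1} keeps every argument non-negative
  k=0: (−1)^1·4.8990/(2)·0.6051^3·0.7961^1 = -0.432074
  k=1: (−1)^2·4.8990/(2)·0.6051^1·0.7961^3 = +0.747971
d^2_{1,0}(1.8418) = -0.432074 +0.747971 = +0.315896
|D^2_{1,0}|² = |d^2_{1,0}(β)|² = (+0.315896)² = 0.099791 (the z-rotation phases have unit modulus)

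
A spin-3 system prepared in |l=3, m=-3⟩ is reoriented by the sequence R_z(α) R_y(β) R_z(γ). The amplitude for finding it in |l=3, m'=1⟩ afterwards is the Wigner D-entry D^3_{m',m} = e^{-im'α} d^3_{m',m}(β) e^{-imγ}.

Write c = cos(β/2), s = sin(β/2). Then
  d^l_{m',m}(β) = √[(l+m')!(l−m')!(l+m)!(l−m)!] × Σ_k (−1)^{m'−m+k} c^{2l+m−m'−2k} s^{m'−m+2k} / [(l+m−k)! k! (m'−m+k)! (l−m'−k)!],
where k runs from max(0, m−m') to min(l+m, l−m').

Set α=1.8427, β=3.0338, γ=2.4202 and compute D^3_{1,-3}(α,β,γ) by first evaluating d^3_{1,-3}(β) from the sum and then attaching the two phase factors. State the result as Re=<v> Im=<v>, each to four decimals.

Re=0.0072 Im=-0.0085

Split into d^3_{1,-3}(β=3.0338) × two z-phases.
Half-angle: c=0.053870, s=0.998548. N=√(24·2·1·720)=185.903201
k∈{0} keeps every argument non-negative
  k=0: (−1)^4·185.9032/(48)·0.0539^2·0.9985^4 = +0.011174
d^3_{1,-3}(3.0338) = +0.011174
Phases: e^{-i·(1)·1.8427}=-0.268566-0.963261i, e^{-i·(-3)·2.4202}=+0.559168+0.829055i ⇒ D=+0.007246-0.008507i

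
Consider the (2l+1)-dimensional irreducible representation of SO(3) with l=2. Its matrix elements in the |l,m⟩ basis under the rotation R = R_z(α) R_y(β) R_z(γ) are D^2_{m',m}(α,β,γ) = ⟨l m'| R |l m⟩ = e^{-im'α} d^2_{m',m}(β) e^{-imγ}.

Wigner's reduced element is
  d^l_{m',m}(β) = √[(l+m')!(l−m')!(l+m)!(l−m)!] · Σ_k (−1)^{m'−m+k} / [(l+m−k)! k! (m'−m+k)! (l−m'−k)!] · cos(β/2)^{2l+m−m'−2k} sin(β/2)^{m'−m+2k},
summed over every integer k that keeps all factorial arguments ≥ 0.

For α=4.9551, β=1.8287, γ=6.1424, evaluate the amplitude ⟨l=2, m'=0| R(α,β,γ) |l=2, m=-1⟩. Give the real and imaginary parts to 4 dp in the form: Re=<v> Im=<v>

D^2_{0,-1}(4.9551,1.8287,6.1424) = e^{-i·0·4.9551}·d^2_{0,-1}(1.8287)·e^{-i·-1·6.1424}. Compute d first:
c=cos(1.8287/2)=0.610306, s=sin(1.8287/2)=0.792166; N=√[2·2·1·6]=4.898979
Admissible k: 0..1 (factorial args all ≥0)
  k=0: (−1)^1·4.8990/(2)·0.6103^3·0.7922^1 = -0.441097
  k=1: (−1)^2·4.8990/(2)·0.6103^1·0.7922^3 = +0.743142
d^2_{0,-1}(1.8287) = -0.441097 +0.743142 = +0.302045
Phases: e^{-i·(0)·4.9551}=+1.000000+0.000000i, e^{-i·(-1)·6.1424}=+0.990106-0.140321i ⇒ D=+0.299057-0.042383i

Re=0.2991 Im=-0.0424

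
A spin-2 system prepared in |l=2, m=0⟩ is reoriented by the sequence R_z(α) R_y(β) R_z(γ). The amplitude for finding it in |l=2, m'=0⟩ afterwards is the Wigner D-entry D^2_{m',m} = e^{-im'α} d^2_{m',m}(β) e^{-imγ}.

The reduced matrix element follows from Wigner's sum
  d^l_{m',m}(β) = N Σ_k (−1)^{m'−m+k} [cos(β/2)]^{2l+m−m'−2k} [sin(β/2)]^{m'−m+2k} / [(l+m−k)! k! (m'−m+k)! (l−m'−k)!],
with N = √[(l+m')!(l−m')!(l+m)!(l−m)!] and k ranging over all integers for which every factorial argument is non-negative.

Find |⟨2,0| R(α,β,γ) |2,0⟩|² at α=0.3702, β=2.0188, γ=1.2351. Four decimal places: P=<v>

P=0.0478

First d^2_{0,0}(β=2.0188), then the phase factors e^{-i(0)α} and e^{-i(0)γ}:
With c≡cos(β/2)=0.532369 and s≡sin(β/2)=0.846513, N=[2·2·2·2]^{1/2}=4.000000
The bounds max(0,m−m')=0 and min(l+m,l−m')=2 give 3 terms
  k=0: (−1)^0·4.0000/(4)·0.5324^4·0.8465^0 = +0.080325
  k=1: (−1)^1·4.0000/(1)·0.5324^2·0.8465^2 = -0.812366
  k=2: (−1)^2·4.0000/(4)·0.5324^0·0.8465^4 = +0.513492
d^2_{0,0}(2.0188) = +0.080325 -0.812366 +0.513492 = -0.218549
|D^2_{0,0}|² = |d^2_{0,0}(β)|² = (-0.218549)² = 0.047764 (the z-rotation phases have unit modulus)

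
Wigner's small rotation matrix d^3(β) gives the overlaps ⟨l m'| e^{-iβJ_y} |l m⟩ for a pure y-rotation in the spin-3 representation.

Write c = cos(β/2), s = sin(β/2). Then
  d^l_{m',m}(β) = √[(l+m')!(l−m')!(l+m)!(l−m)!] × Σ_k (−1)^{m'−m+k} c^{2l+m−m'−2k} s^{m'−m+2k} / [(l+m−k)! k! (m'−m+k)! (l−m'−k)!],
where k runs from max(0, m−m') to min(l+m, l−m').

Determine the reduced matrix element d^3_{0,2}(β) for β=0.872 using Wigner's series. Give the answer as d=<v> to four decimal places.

d=0.5163

d^3_{0,2}(β=0.872) via Wigner's sum:
Half-angle: c=0.906448, s=0.422317. N=√(6·6·120·1)=65.726707
The bounds max(0,m−m')=2 and min(l+m,l−m')=3 give 2 terms
  k=2: (−1)^0·65.7267/(12)·0.9064^4·0.4223^2 = +0.659492
  k=3: (−1)^1·65.7267/(12)·0.9064^2·0.4223^4 = -0.143153
d^3_{0,2}(0.872) = +0.659492 -0.143153 = +0.516339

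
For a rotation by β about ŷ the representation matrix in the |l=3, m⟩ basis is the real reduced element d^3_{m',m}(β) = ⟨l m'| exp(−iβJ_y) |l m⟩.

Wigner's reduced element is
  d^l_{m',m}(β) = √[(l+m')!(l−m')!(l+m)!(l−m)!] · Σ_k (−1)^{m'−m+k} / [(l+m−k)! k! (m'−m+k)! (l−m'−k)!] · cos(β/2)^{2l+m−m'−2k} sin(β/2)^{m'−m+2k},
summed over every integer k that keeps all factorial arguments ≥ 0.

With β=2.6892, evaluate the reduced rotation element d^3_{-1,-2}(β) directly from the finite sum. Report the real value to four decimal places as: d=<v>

d^3_{-1,-2}(β=2.6892) via Wigner's sum:
c=cos(2.6892/2)=0.224272, s=sin(2.6892/2)=0.974527; N=√[2·24·1·120]=75.894664
Admissible k: 0..1 (factorial args all ≥0)
  k=0: (−1)^1·75.8947/(24)·0.2243^5·0.9745^1 = -0.001749
  k=1: (−1)^2·75.8947/(12)·0.2243^3·0.9745^3 = +0.066030
d^3_{-1,-2}(2.6892) = -0.001749 +0.066030 = +0.064281

d=0.0643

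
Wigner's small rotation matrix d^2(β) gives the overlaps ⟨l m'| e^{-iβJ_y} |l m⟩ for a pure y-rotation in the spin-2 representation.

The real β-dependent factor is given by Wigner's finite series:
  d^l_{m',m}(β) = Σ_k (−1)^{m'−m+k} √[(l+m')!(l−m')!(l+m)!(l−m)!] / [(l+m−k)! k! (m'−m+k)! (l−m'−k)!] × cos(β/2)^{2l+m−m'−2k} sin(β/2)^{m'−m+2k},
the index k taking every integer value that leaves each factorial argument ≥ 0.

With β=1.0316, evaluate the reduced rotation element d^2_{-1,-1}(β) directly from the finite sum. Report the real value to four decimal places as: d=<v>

d=0.0204

d^2_{-1,-1}(β=1.0316) via Wigner's sum:
With c≡cos(β/2)=0.869898 and s≡sin(β/2)=0.493231, N=[1·6·1·6]^{1/2}=6.000000
k: max(0,(-1)−(-1))=0 … min(2+(-1),2−(-1))=1
  k=0: (−1)^0·6.0000/(6)·0.8699^4·0.4932^0 = +0.572630
  k=1: (−1)^1·6.0000/(2)·0.8699^2·0.4932^2 = -0.552280
d^2_{-1,-1}(1.0316) = +0.572630 -0.552280 = +0.020351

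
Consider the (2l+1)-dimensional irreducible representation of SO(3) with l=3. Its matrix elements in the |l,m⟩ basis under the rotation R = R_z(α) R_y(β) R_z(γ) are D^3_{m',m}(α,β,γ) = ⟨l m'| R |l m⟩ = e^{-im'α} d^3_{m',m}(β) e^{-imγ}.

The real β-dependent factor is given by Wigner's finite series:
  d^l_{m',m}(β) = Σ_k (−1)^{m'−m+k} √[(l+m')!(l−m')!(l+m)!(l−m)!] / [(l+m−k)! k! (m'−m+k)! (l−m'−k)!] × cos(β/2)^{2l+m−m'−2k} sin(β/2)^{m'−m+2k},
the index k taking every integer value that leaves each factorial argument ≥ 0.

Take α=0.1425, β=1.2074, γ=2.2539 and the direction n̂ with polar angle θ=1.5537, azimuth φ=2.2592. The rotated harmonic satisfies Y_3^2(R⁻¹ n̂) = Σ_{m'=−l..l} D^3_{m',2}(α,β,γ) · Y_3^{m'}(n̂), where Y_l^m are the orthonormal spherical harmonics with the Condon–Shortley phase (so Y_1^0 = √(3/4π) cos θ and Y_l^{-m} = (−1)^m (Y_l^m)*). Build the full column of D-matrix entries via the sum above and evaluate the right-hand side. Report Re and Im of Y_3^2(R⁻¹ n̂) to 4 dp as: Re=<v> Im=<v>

Need the full column D^3_{m',2} for m'=−3..3 at α=0.1425, β=1.2074, γ=2.2539.
cos(β/2)=0.823241, sin(β/2)=0.567692
d^3_{-3,2}: single k=5 term ⇒ +0.118896;  D = -0.070248+0.095925i
d^3_{-2,2}: k∈[4..5] ⇒ +0.351946 -0.033472 = +0.318474;  D = -0.149767+0.281062i
d^3_{-1,2}: k∈[3..4] ⇒ +0.645580 -0.153494 = +0.492085;  D = -0.167389+0.462741i
d^3_{0,2}: k∈[2..3] ⇒ +0.810764 -0.385537 = +0.425226;  D = -0.086391+0.416358i
d^3_{1,2}: k∈[1..2] ⇒ +0.678809 -0.645580 = +0.033229;  D = -0.002062+0.033165i
d^3_{2,2}: k∈[0..1] ⇒ +0.311287 -0.740123 = -0.428835;  D = -0.034446-0.427450i
d^3_{3,2}: single k=0 term ⇒ -0.525803;  D = -0.116239-0.512794i
Y_3^{m'}(θ=1.5537,φ=2.2592) and Σ D·Y over m':
  (-0.0702+0.0959i)·(+0.3671-0.1979i)  (-0.1498+0.2811i)·(-0.0034+0.0171i)  (-0.1674+0.4627i)·(+0.2050+0.2492i)  (-0.0864+0.4164i)·(-0.0191+0.0000i)  (-0.0021+0.0332i)·(-0.2050+0.2492i)  (-0.0344-0.4274i)·(-0.0034-0.0171i)  (-0.1162-0.5128i)·(-0.3671-0.1979i)
Y_3^2(R⁻¹ n̂) = -0.232941+0.296750i

Re=-0.2329 Im=0.2968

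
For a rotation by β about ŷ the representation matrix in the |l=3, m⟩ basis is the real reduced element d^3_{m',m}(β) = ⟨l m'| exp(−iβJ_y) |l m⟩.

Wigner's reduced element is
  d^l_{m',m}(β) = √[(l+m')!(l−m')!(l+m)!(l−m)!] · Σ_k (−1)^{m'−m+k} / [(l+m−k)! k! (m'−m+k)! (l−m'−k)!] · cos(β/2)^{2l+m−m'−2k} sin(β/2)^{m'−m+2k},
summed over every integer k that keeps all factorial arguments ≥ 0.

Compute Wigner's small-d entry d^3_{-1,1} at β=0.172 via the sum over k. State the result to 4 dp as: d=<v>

d=0.0432

d^3_{-1,1}(β=0.172) via Wigner's sum:
Half-angle: c=0.996304, s=0.085894. N=√(2·24·24·2)=48.000000
The bounds max(0,m−m')=2 and min(l+m,l−m')=4 give 3 terms
  k=2: (−1)^0·48.0000/(8)·0.9963^4·0.0859^2 = +0.043616
  k=3: (−1)^1·48.0000/(6)·0.9963^2·0.0859^4 = -0.000432
  k=4: (−1)^2·48.0000/(48)·0.9963^0·0.0859^6 = +0.000000
d^3_{-1,1}(0.172) = +0.043616 -0.000432 +0.000000 = +0.043184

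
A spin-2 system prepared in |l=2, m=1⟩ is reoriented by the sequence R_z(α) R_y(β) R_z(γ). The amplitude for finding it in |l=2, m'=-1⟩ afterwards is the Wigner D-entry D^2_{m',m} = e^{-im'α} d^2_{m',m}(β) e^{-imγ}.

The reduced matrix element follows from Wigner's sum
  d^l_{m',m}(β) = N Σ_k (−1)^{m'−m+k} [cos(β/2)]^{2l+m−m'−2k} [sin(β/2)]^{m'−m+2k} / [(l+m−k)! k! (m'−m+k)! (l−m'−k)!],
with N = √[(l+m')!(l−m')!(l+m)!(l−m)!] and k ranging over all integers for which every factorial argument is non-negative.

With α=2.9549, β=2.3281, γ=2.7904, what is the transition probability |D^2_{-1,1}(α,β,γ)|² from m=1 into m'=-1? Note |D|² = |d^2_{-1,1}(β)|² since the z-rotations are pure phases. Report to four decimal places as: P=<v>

First d^2_{-1,1}(β=2.3281), then the phase factors e^{-i(-1)α} and e^{-i(1)γ}:
Half-angle: c=0.395623, s=0.918413. N=√(1·6·6·1)=6.000000
Admissible k: 2..3 (factorial args all ≥0)
  k=2: (−1)^0·6.0000/(2)·0.3956^2·0.9184^2 = +0.396060
  k=3: (−1)^1·6.0000/(6)·0.3956^0·0.9184^4 = -0.711462
d^2_{-1,1}(2.3281) = +0.396060 -0.711462 = -0.315403
|D^2_{-1,1}|² = |d^2_{-1,1}(β)|² = (-0.315403)² = 0.099479 (the z-rotation phases have unit modulus)

P=0.0995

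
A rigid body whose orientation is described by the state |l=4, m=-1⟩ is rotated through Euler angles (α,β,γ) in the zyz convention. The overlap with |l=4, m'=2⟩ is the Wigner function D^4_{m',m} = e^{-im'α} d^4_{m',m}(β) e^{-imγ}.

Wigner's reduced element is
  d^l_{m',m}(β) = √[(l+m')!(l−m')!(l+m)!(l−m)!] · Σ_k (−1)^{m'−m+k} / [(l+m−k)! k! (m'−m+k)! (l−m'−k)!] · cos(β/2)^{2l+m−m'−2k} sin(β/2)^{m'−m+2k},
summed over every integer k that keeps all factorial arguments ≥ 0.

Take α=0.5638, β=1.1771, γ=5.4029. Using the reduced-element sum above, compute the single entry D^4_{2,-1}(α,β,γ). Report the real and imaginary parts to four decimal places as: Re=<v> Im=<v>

D^4_{2,-1}(0.5638,1.1771,5.4029) = e^{-i·2·0.5638}·d^4_{2,-1}(1.1771)·e^{-i·-1·5.4029}. Compute d first:
With c≡cos(β/2)=0.831747 and s≡sin(β/2)=0.555156, N=[720·2·6·120]^{1/2}=1018.233765
k: max(0,(-1)−(2))=0 … min(4+(-1),4−(2))=2
  k=0: (−1)^3·1018.2338/(72)·0.8317^5·0.5552^3 = -0.963195
  k=1: (−1)^4·1018.2338/(48)·0.8317^3·0.5552^5 = +0.643654
  k=2: (−1)^5·1018.2338/(240)·0.8317^1·0.5552^7 = -0.057350
d^4_{2,-1}(1.1771) = -0.963195 +0.643654 -0.057350 = -0.376890
D = (+0.428829-0.903386i)·(-0.376890)·(+0.636931-0.770921i) = +0.159539+0.341458i

Re=0.1595 Im=0.3415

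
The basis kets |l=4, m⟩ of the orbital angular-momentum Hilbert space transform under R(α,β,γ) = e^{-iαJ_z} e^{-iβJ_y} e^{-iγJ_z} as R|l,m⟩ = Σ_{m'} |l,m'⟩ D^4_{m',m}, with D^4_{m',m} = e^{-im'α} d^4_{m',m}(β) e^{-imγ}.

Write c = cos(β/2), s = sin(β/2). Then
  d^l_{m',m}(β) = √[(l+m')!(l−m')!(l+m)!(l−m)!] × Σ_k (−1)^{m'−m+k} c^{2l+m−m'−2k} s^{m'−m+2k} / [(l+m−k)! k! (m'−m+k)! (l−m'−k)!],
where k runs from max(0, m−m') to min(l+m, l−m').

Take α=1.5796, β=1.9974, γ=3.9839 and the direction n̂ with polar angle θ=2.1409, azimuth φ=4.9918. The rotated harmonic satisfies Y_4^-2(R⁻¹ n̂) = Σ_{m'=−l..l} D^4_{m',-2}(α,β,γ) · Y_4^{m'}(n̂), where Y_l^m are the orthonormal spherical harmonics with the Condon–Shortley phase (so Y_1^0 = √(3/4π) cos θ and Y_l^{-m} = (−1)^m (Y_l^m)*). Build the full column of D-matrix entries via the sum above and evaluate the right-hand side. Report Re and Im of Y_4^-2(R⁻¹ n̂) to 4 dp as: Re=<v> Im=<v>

Re=-0.1268 Im=0.1684

Need the full column D^4_{m',-2} for m'=−4..4 at α=1.5796, β=1.9974, γ=3.9839.
cos(β/2)=0.541396, sin(β/2)=0.840768
d^4_{-4,-2}: single k=2 term ⇒ +0.094193;  D = -0.013986+0.093149i
d^4_{-3,-2}: k∈[1..2] ⇒ +0.042889 -0.310304 = -0.267416;  D = -0.264791-0.037377i
d^4_{-2,-2}: k∈[0..2] ⇒ +0.007381 -0.213610 +0.643954 = +0.437725;  D = +0.057363-0.433950i
d^4_{-1,-2}: k∈[0..2] ⇒ -0.048631 +0.586420 -0.942845 = -0.405056;  D = +0.402014+0.049544i
d^4_{0,-2}: k∈[0..2] ⇒ +0.168874 -1.086060 +0.982217 = +0.065031;  D = -0.007386+0.064611i
d^4_{1,-2}: k∈[0..2] ⇒ -0.390947 +1.414267 -0.682156 = +0.341164;  D = +0.339284+0.035761i
d^4_{2,-2}: k∈[0..2] ⇒ +0.643954 -1.242418 +0.249694 = -0.348769;  D = -0.033504+0.347156i
d^4_{3,-2}: k∈[0..1] ⇒ -0.748360 +0.601605 = -0.146754;  D = +0.146194+0.012811i
d^4_{4,-2}: single k=0 term ⇒ +0.547855;  D = -0.043019+0.546163i
Y_4^{m'}(θ=2.1409,φ=4.9918) and Σ D·Y over m':
  (-0.0140+0.0931i)·(+0.0973-0.1998i)  (-0.2648-0.0374i)·(+0.2996+0.2695i)  (+0.0574-0.4340i)·(-0.2089+0.1306i)  (+0.4020+0.0495i)·(+0.0570+0.1985i)  (-0.0074+0.0646i)·(-0.2929+0.0000i)  (+0.3393+0.0358i)·(-0.0570+0.1985i)  (-0.0335+0.3472i)·(-0.2089-0.1306i)  (+0.1462+0.0128i)·(-0.2996+0.2695i)  (-0.0430+0.5462i)·(+0.0973+0.1998i)
Y_4^-2(R⁻¹ n̂) = -0.126769+0.168437i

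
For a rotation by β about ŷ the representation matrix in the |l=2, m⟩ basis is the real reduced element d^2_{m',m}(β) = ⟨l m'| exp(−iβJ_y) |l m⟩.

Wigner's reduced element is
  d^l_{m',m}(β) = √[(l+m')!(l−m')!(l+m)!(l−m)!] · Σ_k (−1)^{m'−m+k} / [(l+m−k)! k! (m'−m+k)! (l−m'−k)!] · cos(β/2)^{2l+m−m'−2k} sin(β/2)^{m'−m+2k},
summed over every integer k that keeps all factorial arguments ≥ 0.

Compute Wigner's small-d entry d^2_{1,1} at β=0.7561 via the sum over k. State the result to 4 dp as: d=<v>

d^2_{1,1}(β=0.7561) via Wigner's sum:
With c≡cos(β/2)=0.929386 and s≡sin(β/2)=0.369109, N=[6·1·6·1]^{1/2}=6.000000
Admissible k: 0..1 (factorial args all ≥0)
  k=0: (−1)^0·6.0000/(6)·0.9294^4·0.3691^0 = +0.746079
  k=1: (−1)^1·6.0000/(2)·0.9294^2·0.3691^2 = -0.353039
d^2_{1,1}(0.7561) = +0.746079 -0.353039 = +0.393040

d=0.3930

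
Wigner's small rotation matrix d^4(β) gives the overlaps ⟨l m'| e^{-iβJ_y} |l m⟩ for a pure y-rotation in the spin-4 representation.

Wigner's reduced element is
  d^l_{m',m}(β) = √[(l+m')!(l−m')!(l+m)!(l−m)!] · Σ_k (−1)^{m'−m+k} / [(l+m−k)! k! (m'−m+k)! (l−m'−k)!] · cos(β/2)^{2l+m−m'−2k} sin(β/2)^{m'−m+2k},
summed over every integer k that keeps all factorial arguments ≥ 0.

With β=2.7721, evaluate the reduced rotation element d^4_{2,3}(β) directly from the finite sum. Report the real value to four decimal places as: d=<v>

d^4_{2,3}(β=2.7721) via Wigner's sum:
Half-angle: c=0.183697, s=0.982983. N=√(720·2·5040·1)=2693.993318
The bounds max(0,m−m')=1 and min(l+m,l−m')=2 give 2 terms
  k=1: (−1)^0·2693.9933/(720)·0.1837^7·0.9830^1 = +0.000026
  k=2: (−1)^1·2693.9933/(240)·0.1837^5·0.9830^3 = -0.002230
d^4_{2,3}(2.7721) = +0.000026 -0.002230 = -0.002204

d=-0.0022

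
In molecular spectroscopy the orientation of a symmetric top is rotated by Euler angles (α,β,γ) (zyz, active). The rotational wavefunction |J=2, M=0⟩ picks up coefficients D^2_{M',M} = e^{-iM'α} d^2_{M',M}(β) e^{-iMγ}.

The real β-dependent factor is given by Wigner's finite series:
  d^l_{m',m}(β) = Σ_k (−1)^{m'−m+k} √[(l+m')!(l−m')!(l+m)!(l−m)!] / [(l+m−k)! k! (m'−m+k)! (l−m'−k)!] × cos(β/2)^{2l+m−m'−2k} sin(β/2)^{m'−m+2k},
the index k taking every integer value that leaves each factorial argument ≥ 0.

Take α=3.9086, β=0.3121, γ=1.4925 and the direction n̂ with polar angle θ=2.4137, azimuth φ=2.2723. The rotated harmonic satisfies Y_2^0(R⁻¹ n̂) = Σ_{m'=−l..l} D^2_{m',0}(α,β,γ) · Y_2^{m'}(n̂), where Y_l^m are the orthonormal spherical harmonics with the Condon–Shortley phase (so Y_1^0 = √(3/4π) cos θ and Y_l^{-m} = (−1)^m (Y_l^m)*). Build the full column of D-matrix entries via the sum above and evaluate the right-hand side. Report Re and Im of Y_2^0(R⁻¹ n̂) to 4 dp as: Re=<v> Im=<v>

Re=0.1804 Im=0.0000

Need the full column D^2_{m',0} for m'=−2..2 at α=3.9086, β=0.3121, γ=1.4925.
cos(β/2)=0.987849, sin(β/2)=0.155417
d^2_{-2,0}: single k=2 term ⇒ +0.057737;  D = +0.002123+0.057698i
d^2_{-1,0}: k∈[1..2] ⇒ +0.366984 -0.009084 = +0.357900;  D = -0.257685-0.248377i
d^2_{0,0}: k∈[0..2] ⇒ +0.952274 -0.094285 +0.000583 = +0.858573;  D = +0.858573+0.000000i
d^2_{1,0}: k∈[0..1] ⇒ -0.366984 +0.009084 = -0.357900;  D = +0.257685-0.248377i
d^2_{2,0}: single k=0 term ⇒ +0.057737;  D = +0.002123-0.057698i
Y_2^{m'}(θ=2.4137,φ=2.2723) and Σ D·Y over m':
  (+0.0021+0.0577i)·(-0.0286+0.1686i)  (-0.2577-0.2484i)·(+0.2476+0.2931i)  (+0.8586+0.0000i)·(+0.2120+0.0000i)  (+0.2577-0.2484i)·(-0.2476+0.2931i)  (+0.0021-0.0577i)·(-0.0286-0.1686i)
Y_2^0(R⁻¹ n̂) = +0.180411-0.000000i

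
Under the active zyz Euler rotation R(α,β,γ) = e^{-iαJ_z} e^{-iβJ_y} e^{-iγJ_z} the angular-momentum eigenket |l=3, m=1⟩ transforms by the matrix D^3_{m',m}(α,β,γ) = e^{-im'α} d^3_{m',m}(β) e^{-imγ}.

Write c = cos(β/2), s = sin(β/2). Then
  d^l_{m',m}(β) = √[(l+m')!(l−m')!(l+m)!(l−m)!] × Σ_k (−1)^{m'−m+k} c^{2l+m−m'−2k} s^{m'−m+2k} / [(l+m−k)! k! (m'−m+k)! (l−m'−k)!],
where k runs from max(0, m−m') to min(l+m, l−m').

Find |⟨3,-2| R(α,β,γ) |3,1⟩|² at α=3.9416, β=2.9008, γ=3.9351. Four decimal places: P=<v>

First d^3_{-2,1}(β=2.9008), then the phase factors e^{-i(-2)α} and e^{-i(1)γ}:
Half-angle: c=0.120106, s=0.992761. N=√(1·120·24·2)=75.894664
k∈{3,4} keeps every argument non-negative
  k=3: (−1)^0·75.8947/(12)·0.1201^3·0.9928^3 = +0.010721
  k=4: (−1)^1·75.8947/(24)·0.1201^1·0.9928^5 = -0.366258
d^3_{-2,1}(2.9008) = +0.010721 -0.366258 = -0.355537
|D^3_{-2,1}|² = |d^3_{-2,1}(β)|² = (-0.355537)² = 0.126406 (the z-rotation phases have unit modulus)

P=0.1264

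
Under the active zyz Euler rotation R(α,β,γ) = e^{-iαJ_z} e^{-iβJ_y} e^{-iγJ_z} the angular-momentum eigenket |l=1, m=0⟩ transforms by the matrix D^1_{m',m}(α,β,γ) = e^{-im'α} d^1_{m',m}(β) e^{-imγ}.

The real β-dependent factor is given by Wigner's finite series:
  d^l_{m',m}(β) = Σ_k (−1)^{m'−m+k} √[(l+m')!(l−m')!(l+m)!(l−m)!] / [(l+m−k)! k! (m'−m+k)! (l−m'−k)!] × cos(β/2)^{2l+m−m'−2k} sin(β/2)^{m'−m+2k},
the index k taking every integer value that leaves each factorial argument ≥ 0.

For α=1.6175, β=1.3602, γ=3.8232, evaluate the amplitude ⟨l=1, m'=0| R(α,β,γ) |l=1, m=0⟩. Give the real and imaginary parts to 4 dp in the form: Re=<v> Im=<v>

First d^1_{0,0}(β=1.3602), then the phase factors e^{-i(0)α} and e^{-i(0)γ}:
With c≡cos(β/2)=0.777510 and s≡sin(β/2)=0.628871, N=[1·1·1·1]^{1/2}=1.000000
k: max(0,(0)−(0))=0 … min(1+(0),1−(0))=1
  k=0: (−1)^0·1.0000/(1)·0.7775^2·0.6289^0 = +0.604522
  k=1: (−1)^1·1.0000/(1)·0.7775^0·0.6289^2 = -0.395478
d^1_{0,0}(1.3602) = +0.604522 -0.395478 = +0.209043
D = (+1.000000+0.000000i)·(+0.209043)·(+1.000000+0.000000i) = +0.209043+0.000000i

Re=0.2090 Im=0.0000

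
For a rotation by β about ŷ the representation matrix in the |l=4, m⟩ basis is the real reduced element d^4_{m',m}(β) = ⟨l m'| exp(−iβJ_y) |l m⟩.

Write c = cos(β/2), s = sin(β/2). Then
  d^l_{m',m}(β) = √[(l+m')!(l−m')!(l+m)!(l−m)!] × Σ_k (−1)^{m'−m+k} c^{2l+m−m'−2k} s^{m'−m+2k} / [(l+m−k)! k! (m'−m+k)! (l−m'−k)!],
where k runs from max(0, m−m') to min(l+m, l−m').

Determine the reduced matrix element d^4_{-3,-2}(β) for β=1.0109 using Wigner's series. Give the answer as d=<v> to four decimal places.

d^4_{-3,-2}(β=1.0109) via Wigner's sum:
c=cos(1.0109/2)=0.874957, s=sin(1.0109/2)=0.484201; N=√[1·5040·2·720]=2693.993318
Admissible k: 1..2 (factorial args all ≥0)
  k=1: (−1)^0·2693.9933/(720)·0.8750^7·0.4842^1 = +0.711207
  k=2: (−1)^1·2693.9933/(240)·0.8750^5·0.4842^3 = -0.653425
d^4_{-3,-2}(1.0109) = +0.711207 -0.653425 = +0.057782

d=0.0578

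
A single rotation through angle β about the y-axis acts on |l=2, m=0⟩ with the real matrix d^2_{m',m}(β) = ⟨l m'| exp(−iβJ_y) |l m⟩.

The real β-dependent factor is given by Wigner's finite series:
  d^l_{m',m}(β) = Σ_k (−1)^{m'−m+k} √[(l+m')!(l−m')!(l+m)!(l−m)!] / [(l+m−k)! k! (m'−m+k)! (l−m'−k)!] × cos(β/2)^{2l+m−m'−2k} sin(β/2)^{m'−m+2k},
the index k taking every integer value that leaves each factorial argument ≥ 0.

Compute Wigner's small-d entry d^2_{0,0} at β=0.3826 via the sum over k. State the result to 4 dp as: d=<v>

d^2_{0,0}(β=0.3826) via Wigner's sum:
Half-angle: c=0.981758, s=0.190135. N=√(2·2·2·2)=4.000000
The bounds max(0,m−m')=0 and min(l+m,l−m')=2 give 3 terms
  k=0: (−1)^0·4.0000/(4)·0.9818^4·0.1901^0 = +0.929004
  k=1: (−1)^1·4.0000/(1)·0.9818^2·0.1901^2 = -0.139378
  k=2: (−1)^2·4.0000/(4)·0.9818^0·0.1901^4 = +0.001307
d^2_{0,0}(0.3826) = +0.929004 -0.139378 +0.001307 = +0.790933

d=0.7909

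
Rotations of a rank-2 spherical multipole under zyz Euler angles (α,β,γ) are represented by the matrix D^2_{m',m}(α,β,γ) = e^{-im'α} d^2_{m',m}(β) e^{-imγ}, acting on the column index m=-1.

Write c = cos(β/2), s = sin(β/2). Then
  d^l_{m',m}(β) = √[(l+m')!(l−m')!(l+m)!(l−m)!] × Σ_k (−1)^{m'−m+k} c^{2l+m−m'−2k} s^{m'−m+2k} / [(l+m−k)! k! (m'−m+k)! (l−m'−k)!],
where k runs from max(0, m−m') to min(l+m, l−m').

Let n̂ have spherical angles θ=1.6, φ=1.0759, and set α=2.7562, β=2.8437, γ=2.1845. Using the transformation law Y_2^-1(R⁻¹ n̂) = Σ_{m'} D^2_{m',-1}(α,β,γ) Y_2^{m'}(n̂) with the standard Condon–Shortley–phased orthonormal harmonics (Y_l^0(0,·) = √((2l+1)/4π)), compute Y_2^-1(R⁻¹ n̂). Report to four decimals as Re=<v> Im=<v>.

Need the full column D^2_{m',-1} for m'=−2..2 at α=2.7562, β=2.8437, γ=2.1845.
cos(β/2)=0.148396, sin(β/2)=0.988928
d^2_{-2,-1}: single k=1 term ⇒ +0.006463;  D = +0.001011+0.006384i
d^2_{-1,-1}: k∈[0..1] ⇒ +0.000485 -0.064609 = -0.064125;  D = -0.014513+0.062461i
d^2_{0,-1}: k∈[0..1] ⇒ -0.007916 +0.351554 = +0.343638;  D = -0.197901+0.280931i
d^2_{1,-1}: k∈[0..1] ⇒ +0.064609 -0.956442 = -0.891833;  D = -0.750016+0.482537i
d^2_{2,-1}: single k=0 term ⇒ -0.287043;  D = +0.282076-0.053169i
Y_2^{m'}(θ=1.6,φ=1.0759) and Σ D·Y over m':
  (+0.0010+0.0064i)·(-0.2118-0.3226i)  (-0.0145+0.0625i)·(-0.0107+0.0198i)  (-0.1979+0.2809i)·(-0.3146+0.0000i)  (-0.7500+0.4825i)·(+0.0107+0.0198i)  (+0.2821-0.0532i)·(-0.2118+0.3226i)
Y_2^-1(R⁻¹ n̂) = +0.002812+0.001538i

Re=0.0028 Im=0.0015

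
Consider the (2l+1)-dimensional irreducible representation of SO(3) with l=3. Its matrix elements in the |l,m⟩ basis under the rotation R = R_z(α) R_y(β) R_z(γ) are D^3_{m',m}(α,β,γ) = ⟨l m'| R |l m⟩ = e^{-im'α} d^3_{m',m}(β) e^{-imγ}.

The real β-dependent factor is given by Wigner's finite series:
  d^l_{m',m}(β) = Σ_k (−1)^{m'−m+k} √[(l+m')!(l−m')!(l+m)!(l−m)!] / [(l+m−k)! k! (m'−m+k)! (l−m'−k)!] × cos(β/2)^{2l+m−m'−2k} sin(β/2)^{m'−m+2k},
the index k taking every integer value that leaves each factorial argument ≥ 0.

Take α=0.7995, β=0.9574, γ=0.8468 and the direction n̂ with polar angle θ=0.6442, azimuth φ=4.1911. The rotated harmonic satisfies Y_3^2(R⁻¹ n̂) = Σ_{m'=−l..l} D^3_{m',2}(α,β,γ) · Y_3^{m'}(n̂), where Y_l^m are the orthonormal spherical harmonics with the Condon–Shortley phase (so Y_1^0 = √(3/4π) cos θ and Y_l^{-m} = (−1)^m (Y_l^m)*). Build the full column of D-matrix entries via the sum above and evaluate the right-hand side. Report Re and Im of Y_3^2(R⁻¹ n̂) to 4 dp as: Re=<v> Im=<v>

Re=-0.0028 Im=0.0156

Need the full column D^3_{m',2} for m'=−3..3 at α=0.7995, β=0.9574, γ=0.8468.
cos(β/2)=0.887594, sin(β/2)=0.460626
d^3_{-3,2}: single k=5 term ⇒ +0.045085;  D = +0.034340+0.029213i
d^3_{-2,2}: k∈[4..5] ⇒ +0.177334 -0.009552 = +0.167782;  D = +0.167032-0.015849i
d^3_{-1,2}: k∈[3..4] ⇒ +0.432233 -0.058204 = +0.374029;  D = +0.234225-0.291610i
d^3_{0,2}: k∈[2..3] ⇒ +0.721299 -0.194260 = +0.527039;  D = -0.064560-0.523070i
d^3_{1,2}: k∈[1..2] ⇒ +0.802456 -0.432233 = +0.370222;  D = -0.295066-0.223609i
d^3_{2,2}: k∈[0..1] ⇒ +0.488976 -0.658453 = -0.169477;  D = +0.167548-0.025495i
d^3_{3,2}: single k=0 term ⇒ -0.621580;  D = +0.361306-0.505786i
Y_3^{m'}(θ=0.6442,φ=4.1911) and Σ D·Y over m':
  (+0.0343+0.0292i)·(+0.0904-0.0006i)  (+0.1670-0.0158i)·(-0.1485-0.2546i)  (+0.2342-0.2916i)·(-0.2123+0.3697i)  (-0.0646-0.5231i)·(+0.0587+0.0000i)  (-0.2951-0.2236i)·(+0.2123+0.3697i)  (+0.1675-0.0255i)·(-0.1485+0.2546i)  (+0.3613-0.5058i)·(-0.0904-0.0006i)
Y_3^2(R⁻¹ n̂) = -0.002771+0.015625i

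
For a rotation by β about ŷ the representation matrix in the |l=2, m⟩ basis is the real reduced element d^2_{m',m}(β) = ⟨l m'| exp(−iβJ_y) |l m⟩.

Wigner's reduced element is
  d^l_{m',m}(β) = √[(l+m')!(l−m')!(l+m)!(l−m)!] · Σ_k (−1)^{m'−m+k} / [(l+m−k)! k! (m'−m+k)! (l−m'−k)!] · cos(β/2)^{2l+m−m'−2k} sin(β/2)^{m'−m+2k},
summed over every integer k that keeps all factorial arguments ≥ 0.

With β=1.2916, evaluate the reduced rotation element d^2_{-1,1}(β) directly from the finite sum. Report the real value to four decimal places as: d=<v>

d^2_{-1,1}(β=1.2916) via Wigner's sum:
Half-angle: c=0.798619, s=0.601838. N=√(1·6·6·1)=6.000000
k∈{2,3} keeps every argument non-negative
  k=2: (−1)^0·6.0000/(2)·0.7986^2·0.6018^2 = +0.693040
  k=3: (−1)^1·6.0000/(6)·0.7986^0·0.6018^4 = -0.131195
d^2_{-1,1}(1.2916) = +0.693040 -0.131195 = +0.561846

d=0.5618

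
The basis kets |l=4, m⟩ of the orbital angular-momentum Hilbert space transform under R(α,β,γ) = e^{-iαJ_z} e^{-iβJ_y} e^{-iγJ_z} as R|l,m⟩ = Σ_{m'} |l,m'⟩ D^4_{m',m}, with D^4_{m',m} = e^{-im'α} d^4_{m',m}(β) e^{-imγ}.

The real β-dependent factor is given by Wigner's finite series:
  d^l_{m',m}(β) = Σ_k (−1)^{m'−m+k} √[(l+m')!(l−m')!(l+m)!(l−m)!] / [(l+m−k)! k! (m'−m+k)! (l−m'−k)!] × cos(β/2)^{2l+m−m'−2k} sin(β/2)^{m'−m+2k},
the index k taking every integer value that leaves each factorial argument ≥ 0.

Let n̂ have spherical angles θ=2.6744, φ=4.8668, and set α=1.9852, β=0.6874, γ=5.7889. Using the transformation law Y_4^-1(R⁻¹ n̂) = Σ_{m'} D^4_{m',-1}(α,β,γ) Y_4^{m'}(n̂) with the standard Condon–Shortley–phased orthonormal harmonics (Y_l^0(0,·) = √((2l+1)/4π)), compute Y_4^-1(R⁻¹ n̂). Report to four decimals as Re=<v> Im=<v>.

Re=-0.2386 Im=0.3412

Need the full column D^4_{m',-1} for m'=−4..4 at α=1.9852, β=0.6874, γ=5.7889.
cos(β/2)=0.941514, sin(β/2)=0.336973
d^4_{-4,-1}: single k=3 term ⇒ +0.211843;  D = +0.083950+0.194499i
d^4_{-3,-1}: k∈[2..3] ⇒ +0.627801 -0.134032 = +0.493769;  D = +0.336184-0.361647i
d^4_{-2,-1}: k∈[1..3] ⇒ +0.937605 -0.600518 +0.051283 = +0.388369;  D = -0.366841-0.127509i
d^4_{-1,-1}: k∈[0..3] ⇒ +0.617469 -1.186432 +0.303955 -0.012978 = -0.277987;  D = -0.022182-0.277100i
d^4_{0,-1}: k∈[0..3] ⇒ -0.988322 +0.759602 -0.097302 +0.002077 = -0.323945;  D = -0.285171+0.153680i
d^4_{1,-1}: k∈[0..3] ⇒ +0.790955 -0.303955 +0.019468 -0.000166 = +0.506301;  D = -0.399319-0.311264i
d^4_{2,-1}: k∈[0..2] ⇒ -0.400345 +0.076924 -0.001971 = -0.325392;  D = +0.079779-0.315460i
d^4_{3,-1}: k∈[0..1] ⇒ +0.134032 -0.010301 = +0.123730;  D = +0.122015-0.020530i
d^4_{4,-1}: single k=0 term ⇒ -0.027136;  D = +0.014896+0.022682i
Y_4^{m'}(θ=2.6744,φ=4.8668) and Σ D·Y over m':
  (+0.0840+0.1945i)·(+0.0148-0.0105i)  (+0.3362-0.3616i)·(+0.0456+0.0913i)  (-0.3668-0.1275i)·(-0.2961+0.0945i)  (-0.0222-0.2771i)·(-0.0755-0.4850i)  (-0.2852+0.1537i)·(+0.1403+0.0000i)  (-0.3993-0.3113i)·(+0.0755-0.4850i)  (+0.0798-0.3155i)·(-0.2961-0.0945i)  (+0.1220-0.0205i)·(-0.0456+0.0913i)  (+0.0149+0.0227i)·(+0.0148+0.0105i)
Y_4^-1(R⁻¹ n̂) = -0.238635+0.341159i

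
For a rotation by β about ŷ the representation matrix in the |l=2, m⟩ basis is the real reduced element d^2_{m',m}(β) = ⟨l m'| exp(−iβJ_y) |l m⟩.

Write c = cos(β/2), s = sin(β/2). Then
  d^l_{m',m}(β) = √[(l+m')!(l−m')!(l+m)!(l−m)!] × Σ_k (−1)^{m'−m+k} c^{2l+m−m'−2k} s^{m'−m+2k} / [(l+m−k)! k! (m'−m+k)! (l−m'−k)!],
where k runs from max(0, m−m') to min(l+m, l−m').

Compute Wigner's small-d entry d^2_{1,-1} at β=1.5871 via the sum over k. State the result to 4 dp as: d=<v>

d^2_{1,-1}(β=1.5871) via Wigner's sum:
Half-angle: c=0.701319, s=0.712847. N=√(6·1·1·6)=6.000000
k∈{0,1} keeps every argument non-negative
  k=0: (−1)^2·6.0000/(2)·0.7013^2·0.7128^2 = +0.749801
  k=1: (−1)^3·6.0000/(6)·0.7013^0·0.7128^4 = -0.258218
d^2_{1,-1}(1.5871) = +0.749801 -0.258218 = +0.491583

d=0.4916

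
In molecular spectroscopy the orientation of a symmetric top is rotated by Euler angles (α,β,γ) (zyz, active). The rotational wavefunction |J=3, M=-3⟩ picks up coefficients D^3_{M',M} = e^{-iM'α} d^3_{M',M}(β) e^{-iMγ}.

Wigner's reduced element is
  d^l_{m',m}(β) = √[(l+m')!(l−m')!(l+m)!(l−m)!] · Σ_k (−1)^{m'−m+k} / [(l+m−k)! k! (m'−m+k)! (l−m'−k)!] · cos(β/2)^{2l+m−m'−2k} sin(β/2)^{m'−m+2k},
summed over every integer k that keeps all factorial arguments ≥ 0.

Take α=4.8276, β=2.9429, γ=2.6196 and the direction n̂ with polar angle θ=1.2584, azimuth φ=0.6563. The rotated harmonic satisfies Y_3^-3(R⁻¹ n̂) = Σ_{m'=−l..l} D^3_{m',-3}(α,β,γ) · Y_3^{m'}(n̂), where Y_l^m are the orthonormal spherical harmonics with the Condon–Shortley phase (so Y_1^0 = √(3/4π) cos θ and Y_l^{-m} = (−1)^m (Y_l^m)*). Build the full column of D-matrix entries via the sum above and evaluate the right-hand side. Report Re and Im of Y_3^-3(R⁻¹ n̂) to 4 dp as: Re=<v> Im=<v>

Re=-0.0449 Im=-0.3190

Need the full column D^3_{m',-3} for m'=−3..3 at α=4.8276, β=2.9429, γ=2.6196.
cos(β/2)=0.099183, sin(β/2)=0.995069
d^3_{-3,-3}: single k=0 term ⇒ +0.000001;  D = -0.000001-0.000000i
d^3_{-2,-3}: single k=0 term ⇒ -0.000023;  D = -0.000005+0.000023i
d^3_{-1,-3}: single k=0 term ⇒ +0.000371;  D = +0.000368+0.000044i
d^3_{0,-3}: single k=0 term ⇒ -0.004299;  D = +0.000021-0.004299i
d^3_{1,-3}: single k=0 term ⇒ +0.037354;  D = -0.037126+0.004115i
d^3_{2,-3}: single k=0 term ⇒ -0.237017;  D = +0.053019+0.231011i
d^3_{3,-3}: single k=0 term ⇒ +0.970778;  D = +0.914941-0.324487i
Y_3^{m'}(θ=1.2584,φ=0.6563) and Σ D·Y over m':
  (-0.0000-0.0000i)·(-0.1394-0.3314i)  (-0.0000+0.0000i)·(+0.0726-0.2750i)  (+0.0004+0.0000i)·(-0.1286+0.0990i)  (+0.0000-0.0043i)·(-0.2899+0.0000i)  (-0.0371+0.0041i)·(+0.1286+0.0990i)  (+0.0530+0.2310i)·(+0.0726+0.2750i)  (+0.9149-0.3245i)·(+0.1394-0.3314i)
Y_3^-3(R⁻¹ n̂) = -0.044926-0.318958i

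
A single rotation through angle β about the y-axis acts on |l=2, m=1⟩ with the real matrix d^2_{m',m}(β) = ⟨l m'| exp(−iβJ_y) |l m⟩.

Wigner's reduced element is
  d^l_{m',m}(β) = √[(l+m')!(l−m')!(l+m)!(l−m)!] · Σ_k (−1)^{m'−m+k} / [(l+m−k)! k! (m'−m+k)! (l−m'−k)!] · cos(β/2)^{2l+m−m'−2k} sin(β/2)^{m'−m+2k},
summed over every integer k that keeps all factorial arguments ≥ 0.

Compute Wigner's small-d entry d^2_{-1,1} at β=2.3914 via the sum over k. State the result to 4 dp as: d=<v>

d^2_{-1,1}(β=2.3914) via Wigner's sum:
c=cos(2.3914/2)=0.366362, s=sin(2.3914/2)=0.930472; N=√[1·6·6·1]=6.000000
The bounds max(0,m−m')=2 and min(l+m,l−m')=3 give 2 terms
  k=2: (−1)^0·6.0000/(2)·0.3664^2·0.9305^2 = +0.348618
  k=3: (−1)^1·6.0000/(6)·0.3664^0·0.9305^4 = -0.749573
d^2_{-1,1}(2.3914) = +0.348618 -0.749573 = -0.400955

d=-0.4010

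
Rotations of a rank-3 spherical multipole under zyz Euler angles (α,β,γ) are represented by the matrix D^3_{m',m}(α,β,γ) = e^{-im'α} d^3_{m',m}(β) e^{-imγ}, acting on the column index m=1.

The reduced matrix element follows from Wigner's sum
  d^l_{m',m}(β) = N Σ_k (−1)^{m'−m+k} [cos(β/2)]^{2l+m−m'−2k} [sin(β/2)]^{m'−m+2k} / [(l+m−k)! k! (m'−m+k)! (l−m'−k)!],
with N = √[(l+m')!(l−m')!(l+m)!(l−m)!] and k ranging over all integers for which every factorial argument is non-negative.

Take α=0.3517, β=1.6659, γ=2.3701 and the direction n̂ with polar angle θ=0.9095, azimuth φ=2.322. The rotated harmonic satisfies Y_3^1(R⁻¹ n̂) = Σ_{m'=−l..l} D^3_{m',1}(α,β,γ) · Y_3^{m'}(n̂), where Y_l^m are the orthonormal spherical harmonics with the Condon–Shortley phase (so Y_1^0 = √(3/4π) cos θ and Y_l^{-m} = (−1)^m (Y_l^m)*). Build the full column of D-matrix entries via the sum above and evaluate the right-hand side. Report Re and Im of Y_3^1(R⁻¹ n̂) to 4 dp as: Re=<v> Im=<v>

Need the full column D^3_{m',1} for m'=−3..3 at α=0.3517, β=1.6659, γ=2.3701.
cos(β/2)=0.672696, sin(β/2)=0.739919
d^3_{-3,1}: single k=4 term ⇒ +0.525315;  D = +0.132913-0.508223i
d^3_{-2,1}: k∈[3..4] ⇒ +0.779900 -0.471780 = +0.308120;  D = -0.029505-0.306704i
d^3_{-1,1}: k∈[2..4] ⇒ +0.672659 -1.085087 +0.164099 = -0.248329;  D = +0.107478+0.223865i
d^3_{0,1}: k∈[1..3] ⇒ +0.353077 -1.281507 +0.516809 = -0.411621;  D = +0.295079+0.286984i
d^3_{1,1}: k∈[0..2] ⇒ +0.092664 -0.896878 +0.813815 = +0.009601;  D = -0.008767-0.003913i
d^3_{2,1}: k∈[0..1] ⇒ -0.322313 +0.779900 = +0.457587;  D = -0.456526-0.031134i
d^3_{3,1}: single k=0 term ⇒ +0.434199;  D = -0.416854+0.121498i
Y_3^{m'}(θ=0.9095,φ=2.322) and Σ D·Y over m':
  (+0.1329-0.5082i)·(+0.1591-0.1294i)  (-0.0295-0.3067i)·(-0.0267+0.3900i)  (+0.1075+0.2239i)·(-0.1542-0.1651i)  (+0.2951+0.2870i)·(-0.2553+0.0000i)  (-0.0088-0.0039i)·(+0.1542-0.1651i)  (-0.4565-0.0311i)·(-0.0267-0.3900i)  (-0.4169+0.1215i)·(-0.1591-0.1294i)
Y_3^1(R⁻¹ n̂) = +0.100930-0.012588i

Re=0.1009 Im=-0.0126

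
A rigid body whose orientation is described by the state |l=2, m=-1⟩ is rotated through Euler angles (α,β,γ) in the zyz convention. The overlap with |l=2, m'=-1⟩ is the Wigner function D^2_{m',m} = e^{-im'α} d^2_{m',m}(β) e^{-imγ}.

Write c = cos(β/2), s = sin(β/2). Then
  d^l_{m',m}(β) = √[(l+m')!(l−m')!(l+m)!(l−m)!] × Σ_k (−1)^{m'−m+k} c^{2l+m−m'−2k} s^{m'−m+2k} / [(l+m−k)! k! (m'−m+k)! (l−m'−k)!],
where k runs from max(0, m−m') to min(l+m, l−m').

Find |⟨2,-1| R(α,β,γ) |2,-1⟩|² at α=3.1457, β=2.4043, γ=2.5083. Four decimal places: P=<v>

P=0.1038

D^2_{-1,-1}(3.1457,2.4043,2.5083) = e^{-i·-1·3.1457}·d^2_{-1,-1}(2.4043)·e^{-i·-1·2.5083}. Compute d first:
With c≡cos(β/2)=0.360353 and s≡sin(β/2)=0.932816, N=[1·6·1·6]^{1/2}=6.000000
k: max(0,(-1)−(-1))=0 … min(2+(-1),2−(-1))=1
  k=0: (−1)^0·6.0000/(6)·0.3604^4·0.9328^0 = +0.016862
  k=1: (−1)^1·6.0000/(2)·0.3604^2·0.9328^2 = -0.338977
d^2_{-1,-1}(2.4043) = +0.016862 -0.338977 = -0.322114
|D^2_{-1,-1}|² = |d^2_{-1,-1}(β)|² = (-0.322114)² = 0.103758 (the z-rotation phases have unit modulus)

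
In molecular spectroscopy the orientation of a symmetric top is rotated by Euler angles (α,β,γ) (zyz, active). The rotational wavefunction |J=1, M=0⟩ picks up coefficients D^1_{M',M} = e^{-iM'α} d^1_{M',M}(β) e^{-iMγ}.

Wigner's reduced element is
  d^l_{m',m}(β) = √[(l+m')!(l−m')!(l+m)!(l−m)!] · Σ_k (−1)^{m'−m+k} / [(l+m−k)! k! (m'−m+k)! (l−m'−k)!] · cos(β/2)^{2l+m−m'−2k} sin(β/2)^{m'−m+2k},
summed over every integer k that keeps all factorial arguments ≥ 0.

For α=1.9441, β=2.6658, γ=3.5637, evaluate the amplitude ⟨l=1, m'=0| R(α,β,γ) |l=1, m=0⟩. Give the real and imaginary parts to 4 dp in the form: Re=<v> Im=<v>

First d^1_{0,0}(β=2.6658), then the phase factors e^{-i(0)α} and e^{-i(0)γ}:
c=cos(2.6658/2)=0.235659, s=sin(2.6658/2)=0.971836; N=√[1·1·1·1]=1.000000
The bounds max(0,m−m')=0 and min(l+m,l−m')=1 give 2 terms
  k=0: (−1)^0·1.0000/(1)·0.2357^2·0.9718^0 = +0.055535
  k=1: (−1)^1·1.0000/(1)·0.2357^0·0.9718^2 = -0.944465
d^1_{0,0}(2.6658) = +0.055535 -0.944465 = -0.888930
Phases: e^{-i·(0)·1.9441}=+1.000000+0.000000i, e^{-i·(0)·3.5637}=+1.000000+0.000000i ⇒ D=-0.888930+0.000000i

Re=-0.8889 Im=0.0000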